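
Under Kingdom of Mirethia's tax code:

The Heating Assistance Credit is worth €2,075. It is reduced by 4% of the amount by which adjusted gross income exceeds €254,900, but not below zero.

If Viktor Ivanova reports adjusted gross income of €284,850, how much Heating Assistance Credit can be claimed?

Heating Assistance Credit: 4% of the €29,950 excess over €254,900 is €1,198; credit = €2,075 − €1,198 = €877.

€877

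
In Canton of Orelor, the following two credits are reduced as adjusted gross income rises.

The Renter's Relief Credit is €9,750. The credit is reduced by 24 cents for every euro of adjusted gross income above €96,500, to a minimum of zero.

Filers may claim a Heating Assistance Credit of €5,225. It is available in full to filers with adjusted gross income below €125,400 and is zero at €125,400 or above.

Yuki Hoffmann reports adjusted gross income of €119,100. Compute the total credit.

€9,551

Renter's Relief Credit: 24% of the €22,600 excess over €96,500 is €5,424; credit = €9,750 − €5,424 = €4,326.
Heating Assistance Credit: €119,100 is below the €125,400 cutoff, so the full €5,225 applies.
Total: €4,326 + €5,225 = €9,551.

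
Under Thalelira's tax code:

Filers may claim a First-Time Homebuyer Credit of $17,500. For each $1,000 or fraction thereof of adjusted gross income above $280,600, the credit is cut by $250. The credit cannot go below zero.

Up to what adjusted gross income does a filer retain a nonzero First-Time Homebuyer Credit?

$349,600

After 69 increments the reduction is 69 × $250 = $17,250, leaving $250; one more increment wipes it out. Increment 69 ends at excess 69 × $1,000 = $69,000, so the highest qualifying income is $280,600 + $69,000 = $349,600.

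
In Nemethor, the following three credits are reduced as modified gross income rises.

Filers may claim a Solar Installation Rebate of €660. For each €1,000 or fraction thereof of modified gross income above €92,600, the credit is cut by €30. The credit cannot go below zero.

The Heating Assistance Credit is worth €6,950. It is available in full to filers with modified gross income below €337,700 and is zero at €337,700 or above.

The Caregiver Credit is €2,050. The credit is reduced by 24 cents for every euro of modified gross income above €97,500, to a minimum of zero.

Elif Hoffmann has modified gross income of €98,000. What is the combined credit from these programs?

Solar Installation Rebate: income exceeds €92,600 by €5,400, which is 6 full-or-partial €1,000 increments; reduction = 6 × €30 = €180, leaving €480.
Heating Assistance Credit: €98,000 is below the €337,700 cutoff, so the full €6,950 applies.
Caregiver Credit: 24% of the €500 excess over €97,500 is €120; credit = €2,050 − €120 = €1,930.
Total: €480 + €6,950 + €1,930 = €9,360.

€9,360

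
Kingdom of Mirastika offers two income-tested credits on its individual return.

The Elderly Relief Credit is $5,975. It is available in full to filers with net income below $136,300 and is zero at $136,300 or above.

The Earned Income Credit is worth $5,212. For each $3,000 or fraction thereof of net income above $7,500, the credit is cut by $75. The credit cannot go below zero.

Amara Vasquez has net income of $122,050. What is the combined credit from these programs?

Elderly Relief Credit: $122,050 is below the $136,300 cutoff, so the full $5,975 applies.
Earned Income Credit: income exceeds $7,500 by $114,550, which is 39 full-or-partial $3,000 increments; reduction = 39 × $75 = $2,925, leaving $2,287.
Total: $5,975 + $2,287 = $8,262.

$8,262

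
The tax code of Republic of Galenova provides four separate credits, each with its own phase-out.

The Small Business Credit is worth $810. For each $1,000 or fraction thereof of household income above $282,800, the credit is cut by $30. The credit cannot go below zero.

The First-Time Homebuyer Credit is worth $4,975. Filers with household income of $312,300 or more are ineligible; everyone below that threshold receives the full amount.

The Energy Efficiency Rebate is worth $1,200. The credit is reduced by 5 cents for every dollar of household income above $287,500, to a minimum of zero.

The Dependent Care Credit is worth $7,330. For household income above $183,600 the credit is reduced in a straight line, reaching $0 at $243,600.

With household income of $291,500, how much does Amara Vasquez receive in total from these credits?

Small Business Credit: income exceeds $282,800 by $8,700, which is 9 full-or-partial $1,000 increments; reduction = 9 × $30 = $270, leaving $540.
First-Time Homebuyer Credit: $291,500 is below the $312,300 cutoff, so the full $4,975 applies.
Energy Efficiency Rebate: 5% of the $4,000 excess over $287,500 is $200; credit = $1,200 − $200 = $1,000.
Dependent Care Credit: $291,500 is at or above $243,600, so the credit is $0.
Total: $540 + $4,975 + $1,000 + $0 = $6,515.

$6,515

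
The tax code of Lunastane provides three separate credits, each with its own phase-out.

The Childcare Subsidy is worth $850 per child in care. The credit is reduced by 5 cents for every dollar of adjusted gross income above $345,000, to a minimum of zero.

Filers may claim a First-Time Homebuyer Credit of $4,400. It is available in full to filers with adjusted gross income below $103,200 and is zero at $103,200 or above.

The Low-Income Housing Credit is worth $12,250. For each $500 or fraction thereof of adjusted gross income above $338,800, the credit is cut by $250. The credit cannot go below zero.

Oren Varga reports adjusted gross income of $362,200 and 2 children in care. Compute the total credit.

Childcare Subsidy: base = 2 × $850 = $1,700. 5% of the $17,200 excess over $345,000 is $860; credit = $1,700 − $860 = $840.
First-Time Homebuyer Credit: $362,200 meets or exceeds the $103,200 cutoff, so the credit is $0.
Low-Income Housing Credit: income exceeds $338,800 by $23,400, which is 47 full-or-partial $500 increments; reduction = 47 × $250 = $11,750, leaving $500.
Total: $840 + $0 + $500 = $1,340.

$1,340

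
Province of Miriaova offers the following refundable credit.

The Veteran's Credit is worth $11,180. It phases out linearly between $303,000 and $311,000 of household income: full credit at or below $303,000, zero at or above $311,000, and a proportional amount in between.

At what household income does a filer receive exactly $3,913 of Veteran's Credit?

$3,913 is 3,913/11,180 of the full $11,180, so 7,267/11,180 of the $8,000 range has been used: income = $303,000 + $8,000 × 7,267/11,180 = $308,200.

$308,200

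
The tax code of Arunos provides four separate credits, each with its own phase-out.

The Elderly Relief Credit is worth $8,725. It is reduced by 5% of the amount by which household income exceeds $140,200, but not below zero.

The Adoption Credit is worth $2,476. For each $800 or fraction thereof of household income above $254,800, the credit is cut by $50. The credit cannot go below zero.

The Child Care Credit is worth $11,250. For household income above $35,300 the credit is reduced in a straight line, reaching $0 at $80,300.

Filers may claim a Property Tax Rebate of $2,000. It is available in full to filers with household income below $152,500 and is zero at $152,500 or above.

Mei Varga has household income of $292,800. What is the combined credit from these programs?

Elderly Relief Credit: 5% of the $152,600 excess over $140,200 is $7,630; credit = $8,725 − $7,630 = $1,095.
Adoption Credit: income exceeds $254,800 by $38,000, which is 48 full-or-partial $800 increments; reduction = 48 × $50 = $2,400, leaving $76.
Child Care Credit: $292,800 is at or above $80,300, so the credit is $0.
Property Tax Rebate: $292,800 meets or exceeds the $152,500 cutoff, so the credit is $0.
Total: $1,095 + $76 + $0 + $0 = $1,171.

$1,171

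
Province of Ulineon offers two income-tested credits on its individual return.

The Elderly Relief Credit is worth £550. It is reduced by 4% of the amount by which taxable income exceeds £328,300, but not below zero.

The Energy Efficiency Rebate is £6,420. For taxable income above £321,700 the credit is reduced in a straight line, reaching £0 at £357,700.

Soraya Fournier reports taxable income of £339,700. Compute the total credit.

Elderly Relief Credit: 4% of the £11,400 excess over £328,300 is £456; credit = £550 − £456 = £94.
Energy Efficiency Rebate: £339,700 is £18,000 into a £36,000 phase-out range, leaving 18,000/36,000 of the credit: £6,420 × 18,000/36,000 = £3,210.
Total: £94 + £3,210 = £3,304.

£3,304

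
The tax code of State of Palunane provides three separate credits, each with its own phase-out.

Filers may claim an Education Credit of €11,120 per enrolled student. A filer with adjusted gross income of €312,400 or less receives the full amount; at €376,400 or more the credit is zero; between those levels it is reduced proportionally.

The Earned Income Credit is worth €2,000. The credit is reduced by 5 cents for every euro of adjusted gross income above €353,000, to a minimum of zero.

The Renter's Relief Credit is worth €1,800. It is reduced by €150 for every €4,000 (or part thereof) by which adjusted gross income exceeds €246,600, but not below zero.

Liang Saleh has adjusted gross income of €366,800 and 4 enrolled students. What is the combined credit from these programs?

Education Credit: base = 4 × €11,120 = €44,480. €366,800 is €54,400 into a €64,000 phase-out range, leaving 9,600/64,000 of the credit: €44,480 × 9,600/64,000 = €6,672.
Earned Income Credit: 5% of the €13,800 excess over €353,000 is €690; credit = €2,000 − €690 = €1,310.
Renter's Relief Credit: income exceeds €246,600 by €120,200 → 31 increments × €150 = €4,650 ≥ base, so the credit is €0.
Total: €6,672 + €1,310 + €0 = €7,982.

€7,982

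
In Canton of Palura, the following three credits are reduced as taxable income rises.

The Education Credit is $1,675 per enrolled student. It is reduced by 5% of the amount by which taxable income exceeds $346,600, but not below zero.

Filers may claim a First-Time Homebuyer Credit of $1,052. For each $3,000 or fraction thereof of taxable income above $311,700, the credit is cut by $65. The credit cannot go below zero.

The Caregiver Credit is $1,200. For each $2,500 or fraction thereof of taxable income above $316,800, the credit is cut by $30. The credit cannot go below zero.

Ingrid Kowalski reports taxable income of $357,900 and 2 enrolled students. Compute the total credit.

Education Credit: base = 2 × $1,675 = $3,350. 5% of the $11,300 excess over $346,600 is $565; credit = $3,350 − $565 = $2,785.
First-Time Homebuyer Credit: income exceeds $311,700 by $46,200, which is 16 full-or-partial $3,000 increments; reduction = 16 × $65 = $1,040, leaving $12.
Caregiver Credit: income exceeds $316,800 by $41,100, which is 17 full-or-partial $2,500 increments; reduction = 17 × $30 = $510, leaving $690.
Total: $2,785 + $12 + $690 = $3,487.

$3,487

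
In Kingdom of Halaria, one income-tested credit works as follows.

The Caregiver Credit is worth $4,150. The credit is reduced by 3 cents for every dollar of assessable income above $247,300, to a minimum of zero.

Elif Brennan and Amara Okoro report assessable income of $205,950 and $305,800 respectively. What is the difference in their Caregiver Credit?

Elif ($205,950): Caregiver Credit: $205,950 is at or below the $247,300 threshold, so the full $4,150 applies.
Amara ($305,800): Caregiver Credit: 3% of the $58,500 excess over $247,300 is $1,755; credit = $4,150 − $1,755 = $2,395.
Difference: |$4,150 − $2,395| = $1,755.

$1,755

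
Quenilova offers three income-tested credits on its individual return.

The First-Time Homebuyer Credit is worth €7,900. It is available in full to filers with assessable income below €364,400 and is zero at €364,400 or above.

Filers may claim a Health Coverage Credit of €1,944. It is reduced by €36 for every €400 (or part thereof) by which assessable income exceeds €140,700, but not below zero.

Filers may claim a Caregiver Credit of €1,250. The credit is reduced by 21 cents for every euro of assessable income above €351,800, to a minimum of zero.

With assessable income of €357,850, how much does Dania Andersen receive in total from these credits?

€7,900

First-Time Homebuyer Credit: €357,850 is below the €364,400 cutoff, so the full €7,900 applies.
Health Coverage Credit: income exceeds €140,700 by €217,150 → 543 increments × €36 = €19,548 ≥ base, so the credit is €0.
Caregiver Credit: 21% of the €6,050 excess over €351,800 is €1,270.50 ≥ base, so the credit is €0.
Total: €7,900 + €0 + €0 = €7,900.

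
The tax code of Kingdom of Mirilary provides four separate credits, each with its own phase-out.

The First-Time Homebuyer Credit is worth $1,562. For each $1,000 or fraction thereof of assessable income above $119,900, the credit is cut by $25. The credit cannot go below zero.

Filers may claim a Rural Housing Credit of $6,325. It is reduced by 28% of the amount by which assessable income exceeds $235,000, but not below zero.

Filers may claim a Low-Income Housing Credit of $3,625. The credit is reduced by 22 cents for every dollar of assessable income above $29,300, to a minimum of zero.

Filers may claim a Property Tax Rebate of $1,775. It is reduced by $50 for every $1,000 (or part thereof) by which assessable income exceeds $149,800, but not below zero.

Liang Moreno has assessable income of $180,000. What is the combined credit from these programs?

First-Time Homebuyer Credit: income exceeds $119,900 by $60,100, which is 61 full-or-partial $1,000 increments; reduction = 61 × $25 = $1,525, leaving $37.
Rural Housing Credit: $180,000 is at or below the $235,000 threshold, so the full $6,325 applies.
Low-Income Housing Credit: 22% of the $150,700 excess over $29,300 is $33,154 ≥ base, so the credit is $0.
Property Tax Rebate: income exceeds $149,800 by $30,200, which is 31 full-or-partial $1,000 increments; reduction = 31 × $50 = $1,550, leaving $225.
Total: $37 + $6,325 + $0 + $225 = $6,587.

$6,587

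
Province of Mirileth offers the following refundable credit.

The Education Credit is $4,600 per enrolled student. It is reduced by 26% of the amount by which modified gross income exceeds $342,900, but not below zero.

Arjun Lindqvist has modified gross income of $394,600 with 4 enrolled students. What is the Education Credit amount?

Education Credit: base = 4 × $4,600 = $18,400. 26% of the $51,700 excess over $342,900 is $13,442; credit = $18,400 − $13,442 = $4,958.

$4,958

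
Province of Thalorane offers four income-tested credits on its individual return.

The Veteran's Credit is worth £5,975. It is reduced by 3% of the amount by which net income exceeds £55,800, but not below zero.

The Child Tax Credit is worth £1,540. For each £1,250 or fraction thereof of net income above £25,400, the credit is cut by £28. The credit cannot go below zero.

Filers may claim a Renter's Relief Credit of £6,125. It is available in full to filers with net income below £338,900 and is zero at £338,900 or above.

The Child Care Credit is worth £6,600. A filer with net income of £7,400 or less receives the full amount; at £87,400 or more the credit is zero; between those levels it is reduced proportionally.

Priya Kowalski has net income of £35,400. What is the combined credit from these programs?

£17,706

Veteran's Credit: £35,400 is at or below the £55,800 threshold, so the full £5,975 applies.
Child Tax Credit: income exceeds £25,400 by £10,000, which is 8 full-or-partial £1,250 increments; reduction = 8 × £28 = £224, leaving £1,316.
Renter's Relief Credit: £35,400 is below the £338,900 cutoff, so the full £6,125 applies.
Child Care Credit: £35,400 is £28,000 into a £80,000 phase-out range, leaving 52,000/80,000 of the credit: £6,600 × 52,000/80,000 = £4,290.
Total: £5,975 + £1,316 + £6,125 + £4,290 = £17,706.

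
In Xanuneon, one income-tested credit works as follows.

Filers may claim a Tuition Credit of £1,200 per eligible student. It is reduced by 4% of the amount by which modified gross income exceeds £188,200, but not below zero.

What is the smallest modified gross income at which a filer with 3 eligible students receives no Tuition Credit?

£278,200

Full credit = 3 × £1,200 = £3,600.
The credit falls by 4% of each pound above £188,200, so it reaches zero when the excess is £3,600 / 4% = £90,000: income = £188,200 + £90,000 = £278,200.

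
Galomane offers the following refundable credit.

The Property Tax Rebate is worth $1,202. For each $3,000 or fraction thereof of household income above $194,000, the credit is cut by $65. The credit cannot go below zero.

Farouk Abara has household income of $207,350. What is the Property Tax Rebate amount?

Property Tax Rebate: income exceeds $194,000 by $13,350, which is 5 full-or-partial $3,000 increments; reduction = 5 × $65 = $325, leaving $877.

$877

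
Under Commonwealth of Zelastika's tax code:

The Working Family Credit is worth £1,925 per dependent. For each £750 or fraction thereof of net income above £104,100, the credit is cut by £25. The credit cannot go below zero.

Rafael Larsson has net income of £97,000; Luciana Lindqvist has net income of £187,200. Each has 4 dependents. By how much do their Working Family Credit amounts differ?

Rafael (£97,000): Working Family Credit: base = 4 × £1,925 = £7,700. £97,000 is at or below the £104,100 threshold, so the full £7,700 applies.
Luciana (£187,200): Working Family Credit: base = 4 × £1,925 = £7,700. income exceeds £104,100 by £83,100, which is 111 full-or-partial £750 increments; reduction = 111 × £25 = £2,775, leaving £4,925.
Difference: |£7,700 − £4,925| = £2,775.

£2,775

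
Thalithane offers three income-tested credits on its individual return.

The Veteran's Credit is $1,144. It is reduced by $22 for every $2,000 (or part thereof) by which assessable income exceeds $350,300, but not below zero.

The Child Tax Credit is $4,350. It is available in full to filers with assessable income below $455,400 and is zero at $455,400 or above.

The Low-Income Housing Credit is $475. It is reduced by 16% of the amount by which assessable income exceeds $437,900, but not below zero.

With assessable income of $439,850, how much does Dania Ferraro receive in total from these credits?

$4,667

Veteran's Credit: income exceeds $350,300 by $89,550, which is 45 full-or-partial $2,000 increments; reduction = 45 × $22 = $990, leaving $154.
Child Tax Credit: $439,850 is below the $455,400 cutoff, so the full $4,350 applies.
Low-Income Housing Credit: 16% of the $1,950 excess over $437,900 is $312; credit = $475 − $312 = $163.
Total: $154 + $4,350 + $163 = $4,667.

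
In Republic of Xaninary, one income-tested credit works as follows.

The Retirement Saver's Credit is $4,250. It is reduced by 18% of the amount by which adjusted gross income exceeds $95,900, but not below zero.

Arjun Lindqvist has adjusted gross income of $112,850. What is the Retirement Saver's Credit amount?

Retirement Saver's Credit: 18% of the $16,950 excess over $95,900 is $3,051; credit = $4,250 − $3,051 = $1,199.

$1,199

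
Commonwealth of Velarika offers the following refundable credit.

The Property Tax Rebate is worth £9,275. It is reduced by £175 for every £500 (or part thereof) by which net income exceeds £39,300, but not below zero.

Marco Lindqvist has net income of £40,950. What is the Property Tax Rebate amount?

£8,575

Property Tax Rebate: income exceeds £39,300 by £1,650, which is 4 full-or-partial £500 increments; reduction = 4 × £175 = £700, leaving £8,575.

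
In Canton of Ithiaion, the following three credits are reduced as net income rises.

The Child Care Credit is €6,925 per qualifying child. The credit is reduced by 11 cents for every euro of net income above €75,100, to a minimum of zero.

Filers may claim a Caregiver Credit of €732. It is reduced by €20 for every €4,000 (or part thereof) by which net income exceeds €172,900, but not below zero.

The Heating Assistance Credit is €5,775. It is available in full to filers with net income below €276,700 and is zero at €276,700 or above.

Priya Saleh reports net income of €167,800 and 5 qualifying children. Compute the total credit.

Child Care Credit: base = 5 × €6,925 = €34,625. 11% of the €92,700 excess over €75,100 is €10,197; credit = €34,625 − €10,197 = €24,428.
Caregiver Credit: €167,800 is at or below the €172,900 threshold, so the full €732 applies.
Heating Assistance Credit: €167,800 is below the €276,700 cutoff, so the full €5,775 applies.
Total: €24,428 + €732 + €5,775 = €30,935.

€30,935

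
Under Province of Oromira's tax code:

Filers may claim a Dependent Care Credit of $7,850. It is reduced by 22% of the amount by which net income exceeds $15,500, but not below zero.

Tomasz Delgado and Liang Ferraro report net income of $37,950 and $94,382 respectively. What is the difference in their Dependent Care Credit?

$2,911

Tomasz ($37,950): Dependent Care Credit: 22% of the $22,450 excess over $15,500 is $4,939; credit = $7,850 − $4,939 = $2,911.
Liang ($94,382): Dependent Care Credit: 22% of the $78,882 excess over $15,500 is $17,354.04 ≥ base, so the credit is $0.
Difference: |$2,911 − $0| = $2,911.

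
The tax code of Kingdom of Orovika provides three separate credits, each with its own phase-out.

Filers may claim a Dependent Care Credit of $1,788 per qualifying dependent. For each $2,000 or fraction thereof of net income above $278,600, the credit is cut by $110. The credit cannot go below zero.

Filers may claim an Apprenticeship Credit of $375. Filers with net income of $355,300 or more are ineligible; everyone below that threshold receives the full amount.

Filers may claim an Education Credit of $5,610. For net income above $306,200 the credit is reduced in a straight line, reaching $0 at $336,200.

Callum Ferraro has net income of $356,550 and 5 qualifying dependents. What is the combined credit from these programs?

Dependent Care Credit: base = 5 × $1,788 = $8,940. income exceeds $278,600 by $77,950, which is 39 full-or-partial $2,000 increments; reduction = 39 × $110 = $4,290, leaving $4,650.
Apprenticeship Credit: $356,550 meets or exceeds the $355,300 cutoff, so the credit is $0.
Education Credit: $356,550 is at or above $336,200, so the credit is $0.
Total: $4,650 + $0 + $0 = $4,650.

$4,650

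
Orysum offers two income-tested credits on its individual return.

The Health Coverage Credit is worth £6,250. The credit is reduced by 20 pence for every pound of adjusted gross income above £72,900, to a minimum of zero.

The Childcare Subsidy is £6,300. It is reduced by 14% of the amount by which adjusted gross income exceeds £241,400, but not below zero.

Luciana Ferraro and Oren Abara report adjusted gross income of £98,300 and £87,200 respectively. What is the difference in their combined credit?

Luciana (£98,300): Health Coverage Credit: 20% of the £25,400 excess over £72,900 is £5,080; credit = £6,250 − £5,080 = £1,170. Childcare Subsidy: £98,300 is at or below the £241,400 threshold, so the full £6,300 applies. total £1,170 + £6,300 = £7,470
Oren (£87,200): Health Coverage Credit: 20% of the £14,300 excess over £72,900 is £2,860; credit = £6,250 − £2,860 = £3,390. Childcare Subsidy: £87,200 is at or below the £241,400 threshold, so the full £6,300 applies. total £3,390 + £6,300 = £9,690
Difference: |£7,470 − £9,690| = £2,220.

£2,220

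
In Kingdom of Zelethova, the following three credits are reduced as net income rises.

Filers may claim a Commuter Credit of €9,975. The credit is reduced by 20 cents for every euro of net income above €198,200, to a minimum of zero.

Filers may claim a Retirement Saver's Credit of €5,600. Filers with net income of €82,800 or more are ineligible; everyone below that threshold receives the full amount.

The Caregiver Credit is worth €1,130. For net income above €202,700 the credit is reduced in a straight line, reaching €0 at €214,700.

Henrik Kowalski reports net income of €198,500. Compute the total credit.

€11,045

Commuter Credit: 20% of the €300 excess over €198,200 is €60; credit = €9,975 − €60 = €9,915.
Retirement Saver's Credit: €198,500 meets or exceeds the €82,800 cutoff, so the credit is €0.
Caregiver Credit: €198,500 is at or below the €202,700 threshold, so the full €1,130 applies.
Total: €9,915 + €0 + €1,130 = €11,045.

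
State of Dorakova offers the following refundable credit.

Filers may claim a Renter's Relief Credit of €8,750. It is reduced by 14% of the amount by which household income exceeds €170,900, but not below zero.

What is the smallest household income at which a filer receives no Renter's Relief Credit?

€233,400

The credit falls by 14% of each euro above €170,900, so it reaches zero when the excess is €8,750 / 14% = €62,500: income = €170,900 + €62,500 = €233,400.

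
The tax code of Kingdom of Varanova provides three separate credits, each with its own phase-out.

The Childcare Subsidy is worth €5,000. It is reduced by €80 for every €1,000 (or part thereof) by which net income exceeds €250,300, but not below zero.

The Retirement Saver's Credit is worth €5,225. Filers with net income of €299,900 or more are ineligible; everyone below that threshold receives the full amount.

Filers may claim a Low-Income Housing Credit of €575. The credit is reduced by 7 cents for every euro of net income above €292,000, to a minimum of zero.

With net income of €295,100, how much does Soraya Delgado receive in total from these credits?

Childcare Subsidy: income exceeds €250,300 by €44,800, which is 45 full-or-partial €1,000 increments; reduction = 45 × €80 = €3,600, leaving €1,400.
Retirement Saver's Credit: €295,100 is below the €299,900 cutoff, so the full €5,225 applies.
Low-Income Housing Credit: 7% of the €3,100 excess over €292,000 is €217; credit = €575 − €217 = €358.
Total: €1,400 + €5,225 + €358 = €6,983.

€6,983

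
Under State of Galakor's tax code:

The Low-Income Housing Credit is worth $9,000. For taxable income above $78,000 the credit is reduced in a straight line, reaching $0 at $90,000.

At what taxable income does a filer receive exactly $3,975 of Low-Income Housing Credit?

$84,700

$3,975 is 3,975/9,000 of the full $9,000, so 5,025/9,000 of the $12,000 range has been used: income = $78,000 + $12,000 × 5,025/9,000 = $84,700.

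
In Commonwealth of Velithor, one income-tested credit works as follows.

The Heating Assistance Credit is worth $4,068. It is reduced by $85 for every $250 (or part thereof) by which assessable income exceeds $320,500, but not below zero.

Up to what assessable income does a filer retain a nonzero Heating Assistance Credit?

After 47 increments the reduction is 47 × $85 = $3,995, leaving $73; one more increment wipes it out. Increment 47 ends at excess 47 × $250 = $11,750, so the highest qualifying income is $320,500 + $11,750 = $332,250.

$332,250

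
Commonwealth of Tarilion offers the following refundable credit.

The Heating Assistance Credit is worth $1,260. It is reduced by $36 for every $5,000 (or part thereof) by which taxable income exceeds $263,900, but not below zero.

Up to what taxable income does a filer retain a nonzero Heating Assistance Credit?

After 34 increments the reduction is 34 × $36 = $1,224, leaving $36; one more increment wipes it out. Increment 34 ends at excess 34 × $5,000 = $170,000, so the highest qualifying income is $263,900 + $170,000 = $433,900.

$433,900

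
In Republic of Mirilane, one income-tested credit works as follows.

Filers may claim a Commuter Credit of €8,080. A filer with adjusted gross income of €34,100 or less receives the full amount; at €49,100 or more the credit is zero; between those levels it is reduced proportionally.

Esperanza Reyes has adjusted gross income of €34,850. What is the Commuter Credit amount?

€7,676

Commuter Credit: €34,850 is €750 into a €15,000 phase-out range, leaving 14,250/15,000 of the credit: €8,080 × 14,250/15,000 = €7,676.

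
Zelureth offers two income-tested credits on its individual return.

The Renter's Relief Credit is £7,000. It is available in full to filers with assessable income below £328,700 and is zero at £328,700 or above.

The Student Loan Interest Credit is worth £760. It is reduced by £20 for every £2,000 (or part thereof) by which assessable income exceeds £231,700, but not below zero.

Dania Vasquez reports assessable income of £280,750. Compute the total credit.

£7,260

Renter's Relief Credit: £280,750 is below the £328,700 cutoff, so the full £7,000 applies.
Student Loan Interest Credit: income exceeds £231,700 by £49,050, which is 25 full-or-partial £2,000 increments; reduction = 25 × £20 = £500, leaving £260.
Total: £7,000 + £260 = £7,260.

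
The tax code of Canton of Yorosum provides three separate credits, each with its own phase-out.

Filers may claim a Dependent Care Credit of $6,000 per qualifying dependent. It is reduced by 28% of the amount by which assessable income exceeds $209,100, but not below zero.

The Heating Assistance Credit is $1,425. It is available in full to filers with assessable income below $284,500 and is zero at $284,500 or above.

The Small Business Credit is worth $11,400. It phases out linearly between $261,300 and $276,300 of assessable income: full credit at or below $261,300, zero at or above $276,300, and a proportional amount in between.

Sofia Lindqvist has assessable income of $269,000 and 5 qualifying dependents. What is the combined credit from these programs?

$20,201

Dependent Care Credit: base = 5 × $6,000 = $30,000. 28% of the $59,900 excess over $209,100 is $16,772; credit = $30,000 − $16,772 = $13,228.
Heating Assistance Credit: $269,000 is below the $284,500 cutoff, so the full $1,425 applies.
Small Business Credit: $269,000 is $7,700 into a $15,000 phase-out range, leaving 7,300/15,000 of the credit: $11,400 × 7,300/15,000 = $5,548.
Total: $13,228 + $1,425 + $5,548 = $20,201.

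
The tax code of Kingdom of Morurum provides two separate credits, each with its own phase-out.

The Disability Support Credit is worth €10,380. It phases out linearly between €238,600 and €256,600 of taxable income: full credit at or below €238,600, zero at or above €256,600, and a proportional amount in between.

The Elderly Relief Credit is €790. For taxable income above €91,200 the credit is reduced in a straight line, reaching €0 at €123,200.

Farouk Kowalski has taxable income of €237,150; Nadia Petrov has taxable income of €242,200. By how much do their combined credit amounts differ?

Farouk (€237,150): Disability Support Credit: €237,150 is at or below the €238,600 threshold, so the full €10,380 applies. Elderly Relief Credit: €237,150 is at or above €123,200, so the credit is €0. total €10,380 + €0 = €10,380
Nadia (€242,200): Disability Support Credit: €242,200 is €3,600 into a €18,000 phase-out range, leaving 14,400/18,000 of the credit: €10,380 × 14,400/18,000 = €8,304. Elderly Relief Credit: €242,200 is at or above €123,200, so the credit is €0. total €8,304 + €0 = €8,304
Difference: |€10,380 − €8,304| = €2,076.

€2,076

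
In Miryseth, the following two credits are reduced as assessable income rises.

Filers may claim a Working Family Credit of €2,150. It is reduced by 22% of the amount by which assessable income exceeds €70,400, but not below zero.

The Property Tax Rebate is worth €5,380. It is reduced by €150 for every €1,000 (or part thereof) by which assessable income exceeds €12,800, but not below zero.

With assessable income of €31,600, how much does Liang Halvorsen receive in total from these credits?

€4,680

Working Family Credit: €31,600 is at or below the €70,400 threshold, so the full €2,150 applies.
Property Tax Rebate: income exceeds €12,800 by €18,800, which is 19 full-or-partial €1,000 increments; reduction = 19 × €150 = €2,850, leaving €2,530.
Total: €2,150 + €2,530 = €4,680.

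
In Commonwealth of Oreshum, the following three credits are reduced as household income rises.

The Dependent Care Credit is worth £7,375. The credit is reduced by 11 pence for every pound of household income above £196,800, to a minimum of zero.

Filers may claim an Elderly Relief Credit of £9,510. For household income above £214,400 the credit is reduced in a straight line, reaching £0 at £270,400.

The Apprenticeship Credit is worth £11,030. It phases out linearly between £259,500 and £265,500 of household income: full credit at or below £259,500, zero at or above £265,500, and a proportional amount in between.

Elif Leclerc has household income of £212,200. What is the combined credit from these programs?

Dependent Care Credit: 11% of the £15,400 excess over £196,800 is £1,694; credit = £7,375 − £1,694 = £5,681.
Elderly Relief Credit: £212,200 is at or below the £214,400 threshold, so the full £9,510 applies.
Apprenticeship Credit: £212,200 is at or below the £259,500 threshold, so the full £11,030 applies.
Total: £5,681 + £9,510 + £11,030 = £26,221.

£26,221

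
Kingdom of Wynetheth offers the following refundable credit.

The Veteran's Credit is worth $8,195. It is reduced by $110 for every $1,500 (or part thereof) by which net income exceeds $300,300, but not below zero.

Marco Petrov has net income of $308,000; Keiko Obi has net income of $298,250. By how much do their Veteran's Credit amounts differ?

$660

Marco ($308,000): Veteran's Credit: income exceeds $300,300 by $7,700, which is 6 full-or-partial $1,500 increments; reduction = 6 × $110 = $660, leaving $7,535.
Keiko ($298,250): Veteran's Credit: $298,250 is at or below the $300,300 threshold, so the full $8,195 applies.
Difference: |$7,535 − $8,195| = $660.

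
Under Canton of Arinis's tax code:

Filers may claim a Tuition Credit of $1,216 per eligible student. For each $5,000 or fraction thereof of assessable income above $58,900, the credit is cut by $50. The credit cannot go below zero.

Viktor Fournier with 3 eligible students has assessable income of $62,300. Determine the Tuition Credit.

Tuition Credit: base = 3 × $1,216 = $3,648. income exceeds $58,900 by $3,400, which is 1 full-or-partial $5,000 increment; reduction = 1 × $50 = $50, leaving $3,598.

$3,598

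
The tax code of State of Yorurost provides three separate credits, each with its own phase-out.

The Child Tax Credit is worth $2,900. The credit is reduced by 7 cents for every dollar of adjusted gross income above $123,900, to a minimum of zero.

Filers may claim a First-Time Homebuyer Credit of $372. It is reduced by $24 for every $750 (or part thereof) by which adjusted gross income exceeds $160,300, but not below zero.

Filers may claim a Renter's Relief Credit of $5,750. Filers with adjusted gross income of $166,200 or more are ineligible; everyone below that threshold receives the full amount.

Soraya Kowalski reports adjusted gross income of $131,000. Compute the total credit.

Child Tax Credit: 7% of the $7,100 excess over $123,900 is $497; credit = $2,900 − $497 = $2,403.
First-Time Homebuyer Credit: $131,000 is at or below the $160,300 threshold, so the full $372 applies.
Renter's Relief Credit: $131,000 is below the $166,200 cutoff, so the full $5,750 applies.
Total: $2,403 + $372 + $5,750 = $8,525.

$8,525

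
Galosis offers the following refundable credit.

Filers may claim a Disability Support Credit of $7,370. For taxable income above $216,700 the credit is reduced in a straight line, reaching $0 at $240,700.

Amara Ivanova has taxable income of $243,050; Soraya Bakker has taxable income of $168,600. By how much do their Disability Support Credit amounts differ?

Amara ($243,050): Disability Support Credit: $243,050 is at or above $240,700, so the credit is $0.
Soraya ($168,600): Disability Support Credit: $168,600 is at or below the $216,700 threshold, so the full $7,370 applies.
Difference: |$0 − $7,370| = $7,370.

$7,370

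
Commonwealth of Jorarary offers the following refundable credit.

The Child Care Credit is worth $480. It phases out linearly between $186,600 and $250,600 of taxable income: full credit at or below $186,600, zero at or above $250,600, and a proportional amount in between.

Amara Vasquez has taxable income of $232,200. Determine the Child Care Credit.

Child Care Credit: $232,200 is $45,600 into a $64,000 phase-out range, leaving 18,400/64,000 of the credit: $480 × 18,400/64,000 = $138.

$138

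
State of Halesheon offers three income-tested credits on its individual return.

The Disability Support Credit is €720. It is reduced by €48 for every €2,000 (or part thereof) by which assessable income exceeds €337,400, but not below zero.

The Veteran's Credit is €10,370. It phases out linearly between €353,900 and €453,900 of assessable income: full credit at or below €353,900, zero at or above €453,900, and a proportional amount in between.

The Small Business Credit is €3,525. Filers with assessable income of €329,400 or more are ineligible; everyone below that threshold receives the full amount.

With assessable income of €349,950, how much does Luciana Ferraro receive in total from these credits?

Disability Support Credit: income exceeds €337,400 by €12,550, which is 7 full-or-partial €2,000 increments; reduction = 7 × €48 = €336, leaving €384.
Veteran's Credit: €349,950 is at or below the €353,900 threshold, so the full €10,370 applies.
Small Business Credit: €349,950 meets or exceeds the €329,400 cutoff, so the credit is €0.
Total: €384 + €10,370 + €0 = €10,754.

€10,754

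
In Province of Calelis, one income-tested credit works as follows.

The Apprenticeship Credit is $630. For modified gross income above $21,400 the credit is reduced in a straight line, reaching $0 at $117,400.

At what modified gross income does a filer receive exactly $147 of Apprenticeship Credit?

$147 is 147/630 of the full $630, so 483/630 of the $96,000 range has been used: income = $21,400 + $96,000 × 483/630 = $95,000.

$95,000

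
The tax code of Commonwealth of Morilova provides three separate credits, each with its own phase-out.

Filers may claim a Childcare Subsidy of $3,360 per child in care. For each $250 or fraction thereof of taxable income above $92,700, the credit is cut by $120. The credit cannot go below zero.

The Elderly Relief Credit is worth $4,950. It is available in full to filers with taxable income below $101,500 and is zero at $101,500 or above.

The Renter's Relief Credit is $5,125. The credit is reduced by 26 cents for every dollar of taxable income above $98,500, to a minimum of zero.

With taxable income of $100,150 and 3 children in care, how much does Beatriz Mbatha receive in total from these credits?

Childcare Subsidy: base = 3 × $3,360 = $10,080. income exceeds $92,700 by $7,450, which is 30 full-or-partial $250 increments; reduction = 30 × $120 = $3,600, leaving $6,480.
Elderly Relief Credit: $100,150 is below the $101,500 cutoff, so the full $4,950 applies.
Renter's Relief Credit: 26% of the $1,650 excess over $98,500 is $429; credit = $5,125 − $429 = $4,696.
Total: $6,480 + $4,950 + $4,696 = $16,126.

$16,126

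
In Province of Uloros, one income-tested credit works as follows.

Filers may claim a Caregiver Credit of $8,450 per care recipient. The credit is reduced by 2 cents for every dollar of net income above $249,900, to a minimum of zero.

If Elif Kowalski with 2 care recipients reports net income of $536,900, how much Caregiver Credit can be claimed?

$11,160

Caregiver Credit: base = 2 × $8,450 = $16,900. 2% of the $287,000 excess over $249,900 is $5,740; credit = $16,900 − $5,740 = $11,160.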